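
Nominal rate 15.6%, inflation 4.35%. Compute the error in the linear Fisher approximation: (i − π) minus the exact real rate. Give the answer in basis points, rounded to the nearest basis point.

Approximate: r ≈ 15.600% − 4.350% = 11.2500%
Exact: (1 + 0.1560)/(1 + 0.0435) − 1 = 10.7810%
Error = 11.2500% − 10.7810% = 0.4690% → 47 basis points.

47 basis points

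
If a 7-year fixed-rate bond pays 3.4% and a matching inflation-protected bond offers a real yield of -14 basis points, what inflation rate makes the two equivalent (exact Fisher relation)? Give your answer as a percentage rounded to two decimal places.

(1 + π) = (1 + i)/(1 + r) = 1.03400 / 0.99860 = 1.0354496
Break-even inflation = 1.0354496 − 1 → 3.54%.

3.54%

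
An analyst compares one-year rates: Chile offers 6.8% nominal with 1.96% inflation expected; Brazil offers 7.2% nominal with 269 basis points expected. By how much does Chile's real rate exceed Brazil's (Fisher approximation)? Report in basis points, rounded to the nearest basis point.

Chile: 6.8% − 1.96% = 4.840%
Brazil: 7.2% − 2.69% = 4.510%
Differential = 0.330% → 33 basis points.

33 basis points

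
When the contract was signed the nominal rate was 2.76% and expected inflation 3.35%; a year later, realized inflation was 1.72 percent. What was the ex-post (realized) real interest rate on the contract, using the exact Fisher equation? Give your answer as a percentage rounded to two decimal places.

1.02%

Ex-post: (1 + 0.0276)/(1 + 0.0172) − 1 = 1.0224%
So the realized real rate is 1.02%.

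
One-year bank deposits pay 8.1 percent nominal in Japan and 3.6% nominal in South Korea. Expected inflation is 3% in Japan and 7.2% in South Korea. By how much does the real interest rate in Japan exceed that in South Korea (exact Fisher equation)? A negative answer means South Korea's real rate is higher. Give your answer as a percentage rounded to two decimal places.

8.31%

Japan: (1 + 0.0810)/(1 + 0.0300) − 1 = 4.9515%
South Korea: (1 + 0.0360)/(1 + 0.0720) − 1 = -3.3582%
Differential = 4.9515% − (-3.3582%) = 8.3097% → 8.31%.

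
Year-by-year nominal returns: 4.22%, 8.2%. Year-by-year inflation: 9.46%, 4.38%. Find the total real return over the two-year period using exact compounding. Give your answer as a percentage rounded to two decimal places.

-1.30%

Compound the nominal returns: 1.0422 × 1.0820 = 1.127660.
Compound inflation: 1.0946 × 1.0438 = 1.142543.
Deflate: 1.127660 / 1.142543 = 0.986974.
Total real return = 0.986974 − 1 → -1.30%.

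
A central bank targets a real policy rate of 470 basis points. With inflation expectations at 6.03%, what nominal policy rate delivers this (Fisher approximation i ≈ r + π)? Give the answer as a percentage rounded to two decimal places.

10.73%

i ≈ r + π = 4.7% + 6.03% = 10.73%.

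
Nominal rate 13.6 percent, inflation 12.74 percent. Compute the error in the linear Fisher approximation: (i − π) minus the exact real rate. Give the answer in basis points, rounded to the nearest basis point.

Approximate: r ≈ 13.600% − 12.740% = 0.8600%
Exact: (1 + 0.1360)/(1 + 0.1274) − 1 = 0.7628%
Error = 0.8600% − 0.7628% = 0.0972% → 10 basis points.

10 basis points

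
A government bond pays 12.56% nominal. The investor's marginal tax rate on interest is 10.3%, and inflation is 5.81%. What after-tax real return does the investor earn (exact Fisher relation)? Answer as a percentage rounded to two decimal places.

5.16%

After-tax nominal return = 12.56% × (1 − 0.103) = 11.26632%.
1 + r = 1.1126632 / 1.05810 = 1.051567
After-tax real rate = 1.051567 − 1 → 5.16%.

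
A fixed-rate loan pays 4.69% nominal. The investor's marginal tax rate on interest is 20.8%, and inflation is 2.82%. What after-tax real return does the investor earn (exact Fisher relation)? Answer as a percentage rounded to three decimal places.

After-tax nominal return = 4.69% × (1 − 0.208) = 3.71448%.
1 + r = 1.0371448 / 1.02820 = 1.008699
After-tax real rate = 1.008699 − 1 → 0.870%.

0.870%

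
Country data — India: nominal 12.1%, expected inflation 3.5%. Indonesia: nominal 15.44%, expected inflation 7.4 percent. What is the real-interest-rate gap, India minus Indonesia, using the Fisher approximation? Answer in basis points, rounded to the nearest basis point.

India: 12.1% − 3.5% = 8.600%
Indonesia: 15.44% − 7.4% = 8.040%
Differential = 0.560% → 56 basis points.

56 basis points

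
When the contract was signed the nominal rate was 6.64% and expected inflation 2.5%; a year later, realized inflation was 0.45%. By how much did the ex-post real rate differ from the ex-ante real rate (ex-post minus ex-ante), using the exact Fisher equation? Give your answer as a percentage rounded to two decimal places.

Ex-ante: (1 + 0.0664)/(1 + 0.0250) − 1 = 4.0390%
Ex-post: (1 + 0.0664)/(1 + 0.0045) − 1 = 6.1623%
Difference (ex-post − ex-ante) = 2.1232% → 2.12%.

2.12%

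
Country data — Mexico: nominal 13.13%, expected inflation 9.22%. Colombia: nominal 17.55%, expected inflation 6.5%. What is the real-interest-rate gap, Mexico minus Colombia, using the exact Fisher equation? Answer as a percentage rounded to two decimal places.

Mexico: (1 + 0.1313)/(1 + 0.0922) − 1 = 3.5799%
Colombia: (1 + 0.1755)/(1 + 0.0650) − 1 = 10.3756%
Differential = 3.5799% − 10.3756% = -6.7957% → -6.80%.

-6.80%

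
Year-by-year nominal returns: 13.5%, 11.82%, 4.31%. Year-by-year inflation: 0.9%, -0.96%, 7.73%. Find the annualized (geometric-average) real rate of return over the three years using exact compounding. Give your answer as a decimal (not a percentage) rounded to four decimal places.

Nominal growth factor = 1.1350 × 1.1182 × 1.0431 = 1.32385767
Price-level growth factor = 1.0090 × 0.9904 × 1.0773 = 1.07656054
Real growth factor = 1.32385767 / 1.07656054 = 1.22971037
Annualized real rate = 1.22971037^(1/3) − 1 = 7.1357% → 0.0714.

0.0714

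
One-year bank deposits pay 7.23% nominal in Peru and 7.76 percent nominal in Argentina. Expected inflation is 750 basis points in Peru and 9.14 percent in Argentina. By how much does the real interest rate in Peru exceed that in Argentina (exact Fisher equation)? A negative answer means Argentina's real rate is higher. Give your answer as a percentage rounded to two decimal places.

Peru: (1 + 0.0723)/(1 + 0.0750) − 1 = -0.2512%
Argentina: (1 + 0.0776)/(1 + 0.0914) − 1 = -1.2644%
Differential = -0.2512% − (-1.2644%) = 1.0133% → 1.01%.

1.01%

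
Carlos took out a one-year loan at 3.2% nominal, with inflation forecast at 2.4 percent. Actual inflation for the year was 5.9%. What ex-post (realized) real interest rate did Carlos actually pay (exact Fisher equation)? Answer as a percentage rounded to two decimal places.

Ex-post: (1 + 0.0320)/(1 + 0.0590) − 1 = -2.5496%
So the realized real rate is -2.55%.

-2.55%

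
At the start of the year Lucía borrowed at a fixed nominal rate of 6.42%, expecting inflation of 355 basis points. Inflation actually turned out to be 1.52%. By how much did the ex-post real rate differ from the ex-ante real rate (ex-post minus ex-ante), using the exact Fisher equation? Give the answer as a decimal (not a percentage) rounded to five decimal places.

0.02055

Ex-ante: (1 + 0.0642)/(1 + 0.0355) − 1 = 2.7716%
Ex-post: (1 + 0.0642)/(1 + 0.0152) − 1 = 4.8266%
Difference (ex-post − ex-ante) = 2.0550% → 0.02055.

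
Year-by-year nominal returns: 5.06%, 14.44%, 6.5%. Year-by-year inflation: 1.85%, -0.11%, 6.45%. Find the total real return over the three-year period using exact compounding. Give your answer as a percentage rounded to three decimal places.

18.232%

Compound the nominal returns: 1.0506 × 1.1444 × 1.0650 = 1.280457.
Compound inflation: 1.0185 × 0.9989 × 1.0645 = 1.083001.
Deflate: 1.280457 / 1.083001 = 1.182323.
Total real return = 1.182323 − 1 → 18.232%.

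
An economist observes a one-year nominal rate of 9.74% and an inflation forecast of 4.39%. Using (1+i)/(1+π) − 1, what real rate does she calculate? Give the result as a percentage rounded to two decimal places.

By the Fisher relation, 1 + r = (1 + i)/(1 + π).
1 + r = 1.09740 / 1.04390 = 1.0512501
r = 1.0512501 − 1 = 5.12501%, i.e. 5.13%.

5.13%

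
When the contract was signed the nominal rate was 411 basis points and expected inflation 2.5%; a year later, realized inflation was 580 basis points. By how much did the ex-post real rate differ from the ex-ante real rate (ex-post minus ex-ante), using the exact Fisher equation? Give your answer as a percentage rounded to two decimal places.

Ex-ante: (1 + 0.0411)/(1 + 0.0250) − 1 = 1.5707%
Ex-post: (1 + 0.0411)/(1 + 0.0580) − 1 = -1.5974%
Difference (ex-post − ex-ante) = -3.1681% → -3.17%.

-3.17%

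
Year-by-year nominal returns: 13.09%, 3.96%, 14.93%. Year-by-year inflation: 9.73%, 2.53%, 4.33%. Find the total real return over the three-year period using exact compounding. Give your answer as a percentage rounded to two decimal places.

15.12%

Compound the nominal returns: 1.1309 × 1.0396 × 1.1493 = 1.351213.
Compound inflation: 1.0973 × 1.0253 × 1.0433 = 1.173777.
Deflate: 1.351213 / 1.173777 = 1.151167.
Total real return = 1.151167 − 1 → 15.12%.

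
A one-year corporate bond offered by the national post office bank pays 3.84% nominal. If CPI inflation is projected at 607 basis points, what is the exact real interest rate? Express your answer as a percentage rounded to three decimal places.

By the Fisher identity, 1 + r = (1 + i)/(1 + π).
1 + r = 1.03840 / 1.06070 = 0.978976
r = 0.978976 − 1 = -2.1024%, i.e. -2.102%.

-2.102%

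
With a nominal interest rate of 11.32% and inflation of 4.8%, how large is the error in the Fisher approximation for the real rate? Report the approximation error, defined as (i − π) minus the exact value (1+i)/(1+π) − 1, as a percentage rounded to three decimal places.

Approximate: r ≈ 11.320% − 4.800% = 6.5200%
Exact: (1 + 0.1132)/(1 + 0.0480) − 1 = 6.2214%
Error = 6.5200% − 6.2214% = 0.2986% → 0.299%.

0.299%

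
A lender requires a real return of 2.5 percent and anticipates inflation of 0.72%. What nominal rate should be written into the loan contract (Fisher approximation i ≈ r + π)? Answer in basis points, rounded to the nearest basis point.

i ≈ r + π = 2.5% + 0.72% = 322 basis points.

322 basis points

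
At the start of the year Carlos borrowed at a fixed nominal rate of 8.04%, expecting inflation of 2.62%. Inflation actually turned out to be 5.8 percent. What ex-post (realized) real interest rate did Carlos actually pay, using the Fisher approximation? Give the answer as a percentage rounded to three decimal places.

Ex-post: 8.04% − 5.8% = 2.240%
So the realized real rate is 2.240%.

2.240%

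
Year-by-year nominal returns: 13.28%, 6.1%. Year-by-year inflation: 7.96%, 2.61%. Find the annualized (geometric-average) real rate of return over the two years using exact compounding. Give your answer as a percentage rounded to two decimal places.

Compound the nominal returns: 1.1328 × 1.0610 = 1.20190080.
Compound inflation: 1.0796 × 1.0261 = 1.10777756.
Deflate: 1.20190080 / 1.10777756 = 1.08496583.
Annualized real rate = 1.08496583^(1/2) − 1 = 4.1617% → 4.16%.

4.16%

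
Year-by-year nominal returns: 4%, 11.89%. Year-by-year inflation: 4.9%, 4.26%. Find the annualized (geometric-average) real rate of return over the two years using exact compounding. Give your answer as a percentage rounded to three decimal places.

3.149%

Compound the nominal returns: 1.0400 × 1.1189 = 1.16365600.
Compound inflation: 1.0490 × 1.0426 = 1.09368740.
Deflate: 1.16365600 / 1.09368740 = 1.06397495.
Annualized real rate = 1.06397495^(1/2) − 1 = 3.1492% → 3.149%.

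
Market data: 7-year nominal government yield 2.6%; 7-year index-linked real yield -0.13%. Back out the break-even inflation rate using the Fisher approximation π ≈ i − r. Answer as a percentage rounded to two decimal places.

2.73%

π ≈ i − r = 2.6% − (-0.13%) → 2.73%.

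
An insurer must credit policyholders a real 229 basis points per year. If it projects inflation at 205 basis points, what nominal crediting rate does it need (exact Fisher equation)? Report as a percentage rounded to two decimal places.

(1 + i) = (1 + r)(1 + π) = 1.02290 × 1.02050 = 1.04386945
i = 1.04386945 − 1, so the required nominal rate is 4.39%.

4.39%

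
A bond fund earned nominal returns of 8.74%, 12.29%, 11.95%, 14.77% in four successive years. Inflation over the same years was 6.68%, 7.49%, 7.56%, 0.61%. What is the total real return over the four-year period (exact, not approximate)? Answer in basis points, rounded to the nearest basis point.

2643 basis points

Nominal growth factor = 1.0874 × 1.1229 × 1.1195 × 1.1477 = 1.568855
Price-level growth factor = 1.0668 × 1.0749 × 1.0756 × 1.0061 = 1.240918
Real growth factor = 1.568855 / 1.240918 = 1.264270
Total real return = 1.264270 − 1 → 2643 basis points.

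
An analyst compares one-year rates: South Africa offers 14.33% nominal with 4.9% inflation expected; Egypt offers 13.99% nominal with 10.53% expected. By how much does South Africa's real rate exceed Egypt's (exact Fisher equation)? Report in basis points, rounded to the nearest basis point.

South Africa: (1 + 0.1433)/(1 + 0.0490) − 1 = 8.9895%
Egypt: (1 + 0.1399)/(1 + 0.1053) − 1 = 3.1304%
Differential = 8.9895% − 3.1304% = 5.8591% → 586 basis points.

586 basis points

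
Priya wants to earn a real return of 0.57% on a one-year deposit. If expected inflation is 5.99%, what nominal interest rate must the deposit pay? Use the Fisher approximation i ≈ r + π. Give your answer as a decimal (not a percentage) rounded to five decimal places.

0.06560

i ≈ r + π = 0.57% + 5.99% = 0.06560.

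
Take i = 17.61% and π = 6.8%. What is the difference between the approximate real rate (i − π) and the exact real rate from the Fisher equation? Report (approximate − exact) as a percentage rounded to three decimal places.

Approximate: r ≈ 17.610% − 6.800% = 10.8100%
Exact: (1 + 0.1761)/(1 + 0.0680) − 1 = 10.1217%
Error = 10.8100% − 10.1217% = 0.6883% → 0.688%.

0.688%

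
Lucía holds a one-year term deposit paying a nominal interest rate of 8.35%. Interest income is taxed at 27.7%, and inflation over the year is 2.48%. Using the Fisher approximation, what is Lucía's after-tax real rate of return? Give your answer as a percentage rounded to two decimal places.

After-tax nominal return = 8.35% × (1 − 0.277) = 6.03705%.
r ≈ 6.03705% − 2.48% → 3.56%.

3.56%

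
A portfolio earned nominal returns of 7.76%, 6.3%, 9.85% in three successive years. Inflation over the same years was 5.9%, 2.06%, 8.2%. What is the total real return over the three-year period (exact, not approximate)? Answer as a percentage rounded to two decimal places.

7.60%

Nominal growth factor = 1.0776 × 1.0630 × 1.0985 = 1.258319
Price-level growth factor = 1.0590 × 1.0206 × 1.0820 = 1.169442
Real growth factor = 1.258319 / 1.169442 = 1.076000
Total real return = 1.076000 − 1 → 7.60%.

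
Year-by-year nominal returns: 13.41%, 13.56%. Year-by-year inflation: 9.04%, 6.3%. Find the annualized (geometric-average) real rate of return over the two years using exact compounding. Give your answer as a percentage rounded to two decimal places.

5.41%

Nominal growth factor = 1.1341 × 1.1356 = 1.28788396
Price-level growth factor = 1.0904 × 1.0630 = 1.15909520
Real growth factor = 1.28788396 / 1.15909520 = 1.11111146
Annualized real rate = 1.11111146^(1/2) − 1 = 5.4093% → 5.41%.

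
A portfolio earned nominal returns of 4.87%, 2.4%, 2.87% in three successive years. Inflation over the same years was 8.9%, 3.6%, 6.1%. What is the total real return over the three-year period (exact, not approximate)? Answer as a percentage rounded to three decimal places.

-7.714%

Nominal growth factor = 1.0487 × 1.0240 × 1.0287 = 1.104689
Price-level growth factor = 1.0890 × 1.0360 × 1.0610 = 1.197024
Real growth factor = 1.104689 / 1.197024 = 0.922862
Total real return = 0.922862 − 1 → -7.714%.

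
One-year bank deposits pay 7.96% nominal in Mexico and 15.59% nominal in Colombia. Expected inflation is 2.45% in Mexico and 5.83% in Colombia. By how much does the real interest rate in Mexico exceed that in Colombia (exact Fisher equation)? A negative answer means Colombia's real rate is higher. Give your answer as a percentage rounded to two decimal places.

Mexico: (1 + 0.0796)/(1 + 0.0245) − 1 = 5.3782%
Colombia: (1 + 0.1559)/(1 + 0.0583) − 1 = 9.2223%
Differential = 5.3782% − 9.2223% = -3.8441% → -3.84%.

-3.84%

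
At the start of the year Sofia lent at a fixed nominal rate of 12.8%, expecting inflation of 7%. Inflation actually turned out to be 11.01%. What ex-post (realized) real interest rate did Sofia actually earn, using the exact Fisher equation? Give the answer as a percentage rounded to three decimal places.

1.612%

Ex-post: (1 + 0.1280)/(1 + 0.1101) − 1 = 1.61247%
So the realized real rate is 1.612%.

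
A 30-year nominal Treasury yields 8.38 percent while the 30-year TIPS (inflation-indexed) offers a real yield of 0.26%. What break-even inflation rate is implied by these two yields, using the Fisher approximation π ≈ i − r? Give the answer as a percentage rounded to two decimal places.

π ≈ i − r = 8.38% − 0.26% → 8.12%.

8.12%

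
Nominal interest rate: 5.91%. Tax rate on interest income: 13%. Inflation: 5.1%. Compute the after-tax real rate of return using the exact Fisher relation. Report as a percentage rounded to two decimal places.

0.04%

After-tax nominal return = 5.91% × (1 − 0.13) = 5.1417%.
1 + r = 1.051417 / 1.05100 = 1.000397
After-tax real rate = 1.000397 − 1 → 0.04%.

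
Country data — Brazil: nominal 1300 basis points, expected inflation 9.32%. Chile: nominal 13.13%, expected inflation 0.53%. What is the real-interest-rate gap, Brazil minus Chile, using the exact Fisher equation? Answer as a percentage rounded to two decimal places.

-9.17%

Brazil: (1 + 0.1300)/(1 + 0.0932) − 1 = 3.3663%
Chile: (1 + 0.1313)/(1 + 0.0053) − 1 = 12.5336%
Differential = 3.3663% − 12.5336% = -9.1673% → -9.17%.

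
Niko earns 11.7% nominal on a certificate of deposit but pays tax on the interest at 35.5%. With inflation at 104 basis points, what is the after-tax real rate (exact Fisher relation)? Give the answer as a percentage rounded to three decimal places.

6.440%

After-tax nominal return = 11.7% × (1 − 0.355) = 7.5465%.
1 + r = 1.075465 / 1.01040 = 1.0643953
After-tax real rate = 1.0643953 − 1 → 6.440%.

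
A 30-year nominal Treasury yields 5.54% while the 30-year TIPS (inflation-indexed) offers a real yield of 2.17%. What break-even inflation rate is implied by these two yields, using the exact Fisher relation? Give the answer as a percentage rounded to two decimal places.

3.30%

(1 + π) = (1 + i)/(1 + r) = 1.05540 / 1.02170 = 1.032984
Break-even inflation = 1.032984 − 1 → 3.30%.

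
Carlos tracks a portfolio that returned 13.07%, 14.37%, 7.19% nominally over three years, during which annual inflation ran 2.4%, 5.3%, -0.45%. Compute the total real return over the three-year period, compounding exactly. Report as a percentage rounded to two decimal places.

29.14%

Nominal growth factor = 1.1307 × 1.1437 × 1.0719 = 1.386161
Price-level growth factor = 1.0240 × 1.0530 × 0.9955 = 1.073420
Real growth factor = 1.386161 / 1.073420 = 1.291351
Total real return = 1.291351 − 1 → 29.14%.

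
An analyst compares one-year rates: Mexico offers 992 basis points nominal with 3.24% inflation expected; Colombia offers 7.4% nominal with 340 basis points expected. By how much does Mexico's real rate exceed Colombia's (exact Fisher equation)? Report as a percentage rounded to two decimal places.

2.60%

Mexico: (1 + 0.0992)/(1 + 0.0324) − 1 = 6.4704%
Colombia: (1 + 0.0740)/(1 + 0.0340) − 1 = 3.8685%
Differential = 6.4704% − 3.8685% = 2.6019% → 2.60%.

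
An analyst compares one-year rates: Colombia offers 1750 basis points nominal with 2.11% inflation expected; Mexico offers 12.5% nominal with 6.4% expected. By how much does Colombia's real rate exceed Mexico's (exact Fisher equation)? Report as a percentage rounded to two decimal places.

9.34%

Colombia: (1 + 0.1750)/(1 + 0.0211) − 1 = 15.0720%
Mexico: (1 + 0.1250)/(1 + 0.0640) − 1 = 5.7331%
Differential = 15.0720% − 5.7331% = 9.3389% → 9.34%.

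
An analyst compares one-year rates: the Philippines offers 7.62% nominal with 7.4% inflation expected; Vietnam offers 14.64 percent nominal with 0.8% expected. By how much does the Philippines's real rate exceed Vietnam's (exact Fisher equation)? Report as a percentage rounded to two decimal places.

The Philippines: (1 + 0.0762)/(1 + 0.0740) − 1 = 0.2048%
Vietnam: (1 + 0.1464)/(1 + 0.0080) − 1 = 13.7302%
Differential = 0.2048% − 13.7302% = -13.5253% → -13.53%.

-13.53%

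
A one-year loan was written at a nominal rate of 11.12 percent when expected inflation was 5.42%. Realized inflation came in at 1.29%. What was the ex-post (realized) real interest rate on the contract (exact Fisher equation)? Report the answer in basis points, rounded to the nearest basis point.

970 basis points

Ex-post: (1 + 0.1112)/(1 + 0.0129) − 1 = 9.7048%
So the realized real rate is 970 basis points.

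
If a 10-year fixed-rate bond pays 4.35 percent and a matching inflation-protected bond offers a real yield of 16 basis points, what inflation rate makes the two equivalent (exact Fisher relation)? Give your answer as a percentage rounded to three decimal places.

(1 + π) = (1 + i)/(1 + r) = 1.04350 / 1.00160 = 1.041833
Break-even inflation = 1.041833 − 1 → 4.183%.

4.183%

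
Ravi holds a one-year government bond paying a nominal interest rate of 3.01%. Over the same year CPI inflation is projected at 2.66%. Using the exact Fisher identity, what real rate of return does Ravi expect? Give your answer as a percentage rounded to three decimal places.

By the Fisher identity, 1 + r = (1 + i)/(1 + π).
1 + r = 1.03010 / 1.02660 = 1.003409
r = 1.003409 − 1 = 0.3409%, i.e. 0.341%.

0.341%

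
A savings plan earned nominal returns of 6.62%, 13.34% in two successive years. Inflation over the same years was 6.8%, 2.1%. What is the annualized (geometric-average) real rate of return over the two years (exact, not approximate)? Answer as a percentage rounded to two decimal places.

Compound the nominal returns: 1.0662 × 1.1334 = 1.20843108.
Compound inflation: 1.0680 × 1.0210 = 1.09042800.
Deflate: 1.20843108 / 1.09042800 = 1.10821721.
Annualized real rate = 1.10821721^(1/2) − 1 = 5.2719% → 5.27%.

5.27%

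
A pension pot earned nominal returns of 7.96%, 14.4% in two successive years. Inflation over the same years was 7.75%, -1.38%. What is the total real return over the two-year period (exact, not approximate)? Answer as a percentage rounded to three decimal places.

16.227%

Compound the nominal returns: 1.0796 × 1.1440 = 1.235062.
Compound inflation: 1.0775 × 0.9862 = 1.062631.
Deflate: 1.235062 / 1.062631 = 1.162269.
Total real return = 1.162269 − 1 → 16.227%.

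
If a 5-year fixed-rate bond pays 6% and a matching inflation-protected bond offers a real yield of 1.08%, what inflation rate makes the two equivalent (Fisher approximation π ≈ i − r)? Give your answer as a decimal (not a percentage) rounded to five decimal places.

π ≈ i − r = 6% − 1.08% → 0.04920.

0.04920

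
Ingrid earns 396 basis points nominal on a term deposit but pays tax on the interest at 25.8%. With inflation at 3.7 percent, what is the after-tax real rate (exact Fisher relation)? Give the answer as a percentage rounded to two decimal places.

After-tax nominal return = 3.96% × (1 − 0.258) = 2.93832%.
1 + r = 1.0293832 / 1.03700 = 0.992655
After-tax real rate = 0.992655 − 1 → -0.73%.

-0.73%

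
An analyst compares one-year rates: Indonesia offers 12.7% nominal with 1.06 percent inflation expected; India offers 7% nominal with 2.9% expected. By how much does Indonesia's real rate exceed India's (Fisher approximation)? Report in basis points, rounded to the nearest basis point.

754 basis points

Indonesia: 12.7% − 1.06% = 11.640%
India: 7% − 2.9% = 4.100%
Differential = 7.540% → 754 basis points.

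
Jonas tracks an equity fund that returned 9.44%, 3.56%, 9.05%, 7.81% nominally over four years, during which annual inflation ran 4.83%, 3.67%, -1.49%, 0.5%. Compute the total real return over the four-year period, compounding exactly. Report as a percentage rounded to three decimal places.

23.842%

Compound the nominal returns: 1.0944 × 1.0356 × 1.0905 × 1.0781 = 1.332456.
Compound inflation: 1.0483 × 1.0367 × 0.9851 × 1.0050 = 1.075933.
Deflate: 1.332456 / 1.075933 = 1.238419.
Total real return = 1.238419 − 1 → 23.842%.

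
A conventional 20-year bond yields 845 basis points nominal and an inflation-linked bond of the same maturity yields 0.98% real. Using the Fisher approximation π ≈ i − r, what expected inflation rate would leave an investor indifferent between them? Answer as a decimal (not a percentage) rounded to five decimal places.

π ≈ i − r = 8.45% − 0.98% → 0.07470.

0.07470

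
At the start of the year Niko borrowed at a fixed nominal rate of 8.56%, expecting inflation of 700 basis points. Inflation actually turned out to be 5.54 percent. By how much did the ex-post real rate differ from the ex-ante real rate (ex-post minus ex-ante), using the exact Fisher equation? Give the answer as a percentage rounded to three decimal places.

1.404%

Ex-ante: (1 + 0.0856)/(1 + 0.0700) − 1 = 1.45794%
Ex-post: (1 + 0.0856)/(1 + 0.0554) − 1 = 2.86147%
Difference (ex-post − ex-ante) = 1.40353% → 1.404%.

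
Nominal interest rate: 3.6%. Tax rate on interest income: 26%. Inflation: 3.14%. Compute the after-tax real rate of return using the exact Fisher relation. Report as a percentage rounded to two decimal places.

After-tax nominal return = 3.6% × (1 − 0.26) = 2.6640%.
1 + r = 1.02664 / 1.03140 = 0.995385
After-tax real rate = 0.995385 − 1 → -0.46%.

-0.46%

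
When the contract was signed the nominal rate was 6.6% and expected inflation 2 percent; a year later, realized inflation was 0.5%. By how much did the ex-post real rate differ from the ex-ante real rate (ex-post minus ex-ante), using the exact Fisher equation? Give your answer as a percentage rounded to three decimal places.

Ex-ante: (1 + 0.0660)/(1 + 0.0200) − 1 = 4.5098%
Ex-post: (1 + 0.0660)/(1 + 0.0050) − 1 = 6.0697%
Difference (ex-post − ex-ante) = 1.5598% → 1.560%.

1.560%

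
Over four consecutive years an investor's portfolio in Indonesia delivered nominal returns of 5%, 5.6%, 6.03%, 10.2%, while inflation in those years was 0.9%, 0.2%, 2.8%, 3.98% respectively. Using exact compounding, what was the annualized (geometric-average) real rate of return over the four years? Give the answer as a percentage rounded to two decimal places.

Nominal growth factor = 1.0500 × 1.0560 × 1.0603 × 1.1020 = 1.29557803
Price-level growth factor = 1.0090 × 1.0020 × 1.0280 × 1.0398 = 1.08069170
Real growth factor = 1.29557803 / 1.08069170 = 1.19884147
Annualized real rate = 1.19884147^(1/4) − 1 = 4.6382% → 4.64%.

4.64%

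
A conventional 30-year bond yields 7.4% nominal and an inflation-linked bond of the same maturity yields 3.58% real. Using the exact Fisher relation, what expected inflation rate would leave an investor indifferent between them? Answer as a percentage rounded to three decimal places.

(1 + π) = (1 + i)/(1 + r) = 1.07400 / 1.03580 = 1.036880
Break-even inflation = 1.036880 − 1 → 3.688%.

3.688%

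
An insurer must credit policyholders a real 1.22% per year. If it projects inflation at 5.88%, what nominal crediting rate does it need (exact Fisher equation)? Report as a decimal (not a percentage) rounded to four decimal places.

(1 + i) = (1 + r)(1 + π) = 1.01220 × 1.05880 = 1.07171736
i = 1.07171736 − 1, so the required nominal rate is 0.0717.

0.0717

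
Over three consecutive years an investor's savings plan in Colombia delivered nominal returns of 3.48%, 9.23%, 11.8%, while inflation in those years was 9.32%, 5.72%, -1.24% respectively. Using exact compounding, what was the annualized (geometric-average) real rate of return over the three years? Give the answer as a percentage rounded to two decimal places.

Nominal growth factor = 1.0348 × 1.0923 × 1.1180 = 1.26368886
Price-level growth factor = 1.0932 × 1.0572 × 0.9876 = 1.14139998
Real growth factor = 1.26368886 / 1.14139998 = 1.10713938
Annualized real rate = 1.10713938^(1/3) − 1 = 3.4509% → 3.45%.

3.45%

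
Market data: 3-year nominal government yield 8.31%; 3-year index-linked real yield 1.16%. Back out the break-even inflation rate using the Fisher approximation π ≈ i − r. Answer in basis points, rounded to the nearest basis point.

π ≈ i − r = 8.31% − 1.16% → 715 basis points.

715 basis points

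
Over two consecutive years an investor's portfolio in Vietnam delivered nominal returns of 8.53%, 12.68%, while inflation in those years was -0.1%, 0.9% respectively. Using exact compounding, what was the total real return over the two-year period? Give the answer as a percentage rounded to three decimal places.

21.322%

Nominal growth factor = 1.0853 × 1.1268 = 1.222916
Price-level growth factor = 0.9990 × 1.0090 = 1.007991
Real growth factor = 1.222916 / 1.007991 = 1.213221
Total real return = 1.213221 − 1 → 21.322%.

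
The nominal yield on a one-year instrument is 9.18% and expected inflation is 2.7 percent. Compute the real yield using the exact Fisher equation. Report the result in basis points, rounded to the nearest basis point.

631 basis points

By the Fisher relation, 1 + r = (1 + i)/(1 + π).
1 + r = 1.09180 / 1.02700 = 1.063096
r = 1.063096 − 1 = 6.3096%, i.e. 631 basis points.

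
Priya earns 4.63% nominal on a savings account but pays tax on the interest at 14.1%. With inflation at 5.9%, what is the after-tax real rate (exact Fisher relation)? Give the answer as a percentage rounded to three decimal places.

-1.816%

After-tax nominal return = 4.63% × (1 − 0.141) = 3.97717%.
1 + r = 1.0397717 / 1.05900 = 0.981843
After-tax real rate = 0.981843 − 1 → -1.816%.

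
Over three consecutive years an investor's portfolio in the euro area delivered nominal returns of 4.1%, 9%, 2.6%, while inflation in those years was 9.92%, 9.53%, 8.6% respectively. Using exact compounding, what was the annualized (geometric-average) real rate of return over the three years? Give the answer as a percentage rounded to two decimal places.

Nominal growth factor = 1.0410 × 1.0900 × 1.0260 = 1.16419194
Price-level growth factor = 1.0992 × 1.0953 × 1.0860 = 1.30749378
Real growth factor = 1.16419194 / 1.30749378 = 0.89039960
Annualized real rate = 0.89039960^(1/3) − 1 = -3.7956% → -3.80%.

-3.80%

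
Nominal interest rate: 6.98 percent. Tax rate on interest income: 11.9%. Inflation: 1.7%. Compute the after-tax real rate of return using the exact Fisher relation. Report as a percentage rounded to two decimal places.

After-tax nominal return = 6.98% × (1 − 0.119) = 6.14938%.
1 + r = 1.0614938 / 1.01700 = 1.04375005
After-tax real rate = 1.04375005 − 1 → 4.38%.

4.38%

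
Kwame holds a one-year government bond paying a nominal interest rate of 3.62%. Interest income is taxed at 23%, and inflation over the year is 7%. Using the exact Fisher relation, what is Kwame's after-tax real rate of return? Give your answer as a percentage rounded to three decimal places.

After-tax nominal return = 3.62% × (1 − 0.23) = 2.7874%.
1 + r = 1.027874 / 1.07000 = 0.960630
After-tax real rate = 0.960630 − 1 → -3.937%.

-3.937%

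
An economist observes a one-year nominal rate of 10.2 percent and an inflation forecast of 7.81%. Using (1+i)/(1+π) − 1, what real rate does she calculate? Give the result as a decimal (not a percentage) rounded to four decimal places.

1 + r = 1.10200 / 1.07810 = 1.022169
r = 1.022169 − 1 = 2.2169%, i.e. 0.0222.

0.0222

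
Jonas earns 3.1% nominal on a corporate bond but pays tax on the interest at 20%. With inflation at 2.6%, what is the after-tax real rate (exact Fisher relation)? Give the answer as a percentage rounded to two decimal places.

After-tax nominal return = 3.1% × (1 − 0.2) = 2.4800%.
1 + r = 1.02480 / 1.02600 = 0.998830
After-tax real rate = 0.998830 − 1 → -0.12%.

-0.12%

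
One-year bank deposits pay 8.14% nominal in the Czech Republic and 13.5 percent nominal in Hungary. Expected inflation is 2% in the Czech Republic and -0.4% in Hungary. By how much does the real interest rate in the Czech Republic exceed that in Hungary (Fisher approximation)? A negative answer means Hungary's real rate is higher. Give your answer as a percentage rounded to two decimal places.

-7.76%

The Czech Republic: 8.14% − 2% = 6.140%
Hungary: 13.5% − (-0.4%) = 13.900%
Differential = -7.760% → -7.76%.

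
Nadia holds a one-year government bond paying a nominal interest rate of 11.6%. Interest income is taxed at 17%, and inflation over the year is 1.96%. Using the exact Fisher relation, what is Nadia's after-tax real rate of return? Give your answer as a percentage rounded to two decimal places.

7.52%

After-tax nominal return = 11.6% × (1 − 0.17) = 9.6280%.
1 + r = 1.09628 / 1.01960 = 1.075206
After-tax real rate = 1.075206 − 1 → 7.52%.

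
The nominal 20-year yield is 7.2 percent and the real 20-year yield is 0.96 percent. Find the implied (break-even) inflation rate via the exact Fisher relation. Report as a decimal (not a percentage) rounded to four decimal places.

0.0618

(1 + π) = (1 + i)/(1 + r) = 1.07200 / 1.00960 = 1.061807
Break-even inflation = 1.061807 − 1 → 0.0618.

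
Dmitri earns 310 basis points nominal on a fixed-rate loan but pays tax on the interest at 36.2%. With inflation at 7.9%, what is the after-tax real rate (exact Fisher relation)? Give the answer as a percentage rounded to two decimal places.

-5.49%

After-tax nominal return = 3.1% × (1 − 0.362) = 1.9778%.
1 + r = 1.019778 / 1.07900 = 0.945114
After-tax real rate = 0.945114 − 1 → -5.49%.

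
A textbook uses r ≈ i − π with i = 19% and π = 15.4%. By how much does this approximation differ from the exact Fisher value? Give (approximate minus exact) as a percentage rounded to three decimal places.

Approximate: r ≈ 19.000% − 15.400% = 3.6000%
Exact: (1 + 0.1900)/(1 + 0.1540) − 1 = 3.1196%
Error = 3.6000% − 3.1196% = 0.4804% → 0.480%.

0.480%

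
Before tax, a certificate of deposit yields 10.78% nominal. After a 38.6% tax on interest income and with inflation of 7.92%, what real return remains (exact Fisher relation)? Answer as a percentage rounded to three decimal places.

After-tax nominal return = 10.78% × (1 − 0.386) = 6.61892%.
1 + r = 1.0661892 / 1.07920 = 0.987944
After-tax real rate = 0.987944 − 1 → -1.206%.

-1.206%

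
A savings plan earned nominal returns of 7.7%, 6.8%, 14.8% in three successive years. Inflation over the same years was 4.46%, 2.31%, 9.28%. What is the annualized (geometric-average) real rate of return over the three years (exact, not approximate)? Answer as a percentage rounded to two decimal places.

4.18%

Compound the nominal returns: 1.0770 × 1.0680 × 1.1480 = 1.32047093.
Compound inflation: 1.0446 × 1.0231 × 1.0928 = 1.16790843.
Deflate: 1.32047093 / 1.16790843 = 1.13062882.
Annualized real rate = 1.13062882^(1/3) − 1 = 4.1774% → 4.18%.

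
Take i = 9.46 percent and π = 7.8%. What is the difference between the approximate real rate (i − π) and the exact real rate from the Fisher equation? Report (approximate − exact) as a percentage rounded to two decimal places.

Approximate: r ≈ 9.460% − 7.800% = 1.6600%
Exact: (1 + 0.0946)/(1 + 0.0780) − 1 = 1.5399%
Error = 1.6600% − 1.5399% = 0.1201% → 0.12%.

0.12%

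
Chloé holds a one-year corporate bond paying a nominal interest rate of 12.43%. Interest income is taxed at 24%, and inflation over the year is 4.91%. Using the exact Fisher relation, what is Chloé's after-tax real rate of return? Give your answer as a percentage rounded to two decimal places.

After-tax nominal return = 12.43% × (1 − 0.24) = 9.4468%.
1 + r = 1.094468 / 1.04910 = 1.043245
After-tax real rate = 1.043245 − 1 → 4.32%.

4.32%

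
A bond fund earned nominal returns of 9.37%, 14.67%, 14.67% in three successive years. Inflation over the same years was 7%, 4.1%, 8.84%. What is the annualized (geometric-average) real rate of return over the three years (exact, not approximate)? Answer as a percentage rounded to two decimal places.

5.86%

Compound the nominal returns: 1.0937 × 1.1467 × 1.1467 = 1.43812898.
Compound inflation: 1.0700 × 1.0410 × 1.0884 = 1.21233611.
Deflate: 1.43812898 / 1.21233611 = 1.18624610.
Annualized real rate = 1.18624610^(1/3) − 1 = 5.8583% → 5.86%.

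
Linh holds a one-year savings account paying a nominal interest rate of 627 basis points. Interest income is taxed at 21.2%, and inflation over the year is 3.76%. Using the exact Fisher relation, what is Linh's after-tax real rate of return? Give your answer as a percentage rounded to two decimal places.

After-tax nominal return = 6.27% × (1 − 0.212) = 4.94076%.
1 + r = 1.0494076 / 1.03760 = 1.011380
After-tax real rate = 1.011380 − 1 → 1.14%.

1.14%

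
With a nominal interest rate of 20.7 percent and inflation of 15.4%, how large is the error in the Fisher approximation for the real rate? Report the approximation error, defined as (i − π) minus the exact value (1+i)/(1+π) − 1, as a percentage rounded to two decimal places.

0.71%

Approximate: r ≈ 20.700% − 15.400% = 5.3000%
Exact: (1 + 0.2070)/(1 + 0.1540) − 1 = 4.5927%
Error = 5.3000% − 4.5927% = 0.7073% → 0.71%.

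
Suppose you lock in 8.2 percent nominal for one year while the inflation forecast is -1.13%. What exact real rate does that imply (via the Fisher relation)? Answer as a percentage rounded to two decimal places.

1 + r = 1.08200 / 0.98870 = 1.094366
r = 1.094366 − 1 = 9.4366%, i.e. 9.44%.

9.44%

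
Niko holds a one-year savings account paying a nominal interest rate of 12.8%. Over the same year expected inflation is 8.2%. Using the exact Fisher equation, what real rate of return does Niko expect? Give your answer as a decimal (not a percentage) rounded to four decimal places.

0.0425

1 + r = 1.12800 / 1.08200 = 1.042514
r = 1.042514 − 1 = 4.2514%, i.e. 0.0425.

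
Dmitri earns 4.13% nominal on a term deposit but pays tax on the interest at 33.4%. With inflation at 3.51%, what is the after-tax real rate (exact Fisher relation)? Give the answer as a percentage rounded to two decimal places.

-0.73%

After-tax nominal return = 4.13% × (1 − 0.334) = 2.75058%.
1 + r = 1.0275058 / 1.03510 = 0.992663
After-tax real rate = 0.992663 − 1 → -0.73%.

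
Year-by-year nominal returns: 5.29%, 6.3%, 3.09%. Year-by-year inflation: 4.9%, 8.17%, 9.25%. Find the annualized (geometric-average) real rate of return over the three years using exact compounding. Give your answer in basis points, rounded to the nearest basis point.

-236 basis points

Nominal growth factor = 1.0529 × 1.0630 × 1.0309 = 1.15381699
Price-level growth factor = 1.0490 × 1.0817 × 1.0925 = 1.23966336
Real growth factor = 1.15381699 / 1.23966336 = 0.93075026
Annualized real rate = 0.93075026^(1/3) − 1 = -2.3638% → -236 basis points.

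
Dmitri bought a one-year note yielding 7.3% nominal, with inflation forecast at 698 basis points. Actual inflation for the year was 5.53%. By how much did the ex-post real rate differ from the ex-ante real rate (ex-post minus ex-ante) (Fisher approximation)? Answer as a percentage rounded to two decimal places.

1.45%

Ex-ante: 7.3% − 6.98% = 0.320%
Ex-post: 7.3% − 5.53% = 1.770%
Difference (ex-post − ex-ante) = 1.4500% → 1.45%.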